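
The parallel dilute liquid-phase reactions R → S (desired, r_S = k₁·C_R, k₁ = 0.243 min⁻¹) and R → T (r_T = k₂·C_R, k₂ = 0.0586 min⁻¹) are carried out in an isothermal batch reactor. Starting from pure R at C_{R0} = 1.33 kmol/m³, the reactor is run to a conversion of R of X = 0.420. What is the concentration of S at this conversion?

C_R = C_{R0}(1−X) = 0.7714 kmol/m³.
Both paths are first order in R, so the instantaneous fraction to S is constant: dC_S/d(−C_R) = k₁/(k₁+k₂) = 0.8057.
C_S = 0.8057·(C_{R0}−C_R) = 0.8057×0.5586 = 0.450 kmol/m³.

0.450 kmol/m³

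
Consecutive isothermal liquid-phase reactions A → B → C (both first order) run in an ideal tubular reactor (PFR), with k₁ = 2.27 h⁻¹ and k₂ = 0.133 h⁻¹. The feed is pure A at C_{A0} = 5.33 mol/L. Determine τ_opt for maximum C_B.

1.33 h

For first-order series the maximum of C_B occurs at τ_opt = ln(k₂/k₁)/(k₂−k₁).
= ln(0.133/2.27)/(0.133−2.27) = ln(0.05859)/-2.137 = -2.837/-2.137 = 1.33 h.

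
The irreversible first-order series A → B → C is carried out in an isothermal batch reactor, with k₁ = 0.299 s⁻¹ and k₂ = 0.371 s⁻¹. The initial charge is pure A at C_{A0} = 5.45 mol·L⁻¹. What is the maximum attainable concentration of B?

1.79 mol·L⁻¹

Evaluating C_B at t_opt = ln(k₂/k₁)/(k₂−k₁) gives C_{B,max}/C_{A0} = (k₁/k₂)^[k₂/(k₂−k₁)].
= (0.299/0.371)^(0.371/(0.371−0.299)) = (0.8059)^(5.153) = 0.3290.
C_{B,max} = 0.3290×5.45 = 1.79 mol·L⁻¹.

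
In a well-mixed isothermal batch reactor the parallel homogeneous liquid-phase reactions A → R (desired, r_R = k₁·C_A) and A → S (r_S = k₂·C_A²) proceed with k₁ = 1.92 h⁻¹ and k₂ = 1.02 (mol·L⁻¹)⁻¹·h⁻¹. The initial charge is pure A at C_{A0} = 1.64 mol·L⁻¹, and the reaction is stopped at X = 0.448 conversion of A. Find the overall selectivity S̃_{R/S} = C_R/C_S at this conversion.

C_A = C_{A0}(1−X) = 0.9053 mol·L⁻¹.
Along a PFR/batch, dC_R/dC_A = −r_R/(r_R+r_S) = −k₁/(k₁+k₂·C_A).
Integrating from C_{A0} to C_A: C_R = (1.92/1.02)·ln[(1.92+1.02·1.64)/(1.92+1.02·0.905)] = 1.882·ln(3.593/2.843) = 0.4404 mol·L⁻¹.
C_S = (C_{A0}−C_A)−C_R = 0.2944 mol·L⁻¹; S̃_{R/S} = 0.4404/0.2944 = 1.50.

1.50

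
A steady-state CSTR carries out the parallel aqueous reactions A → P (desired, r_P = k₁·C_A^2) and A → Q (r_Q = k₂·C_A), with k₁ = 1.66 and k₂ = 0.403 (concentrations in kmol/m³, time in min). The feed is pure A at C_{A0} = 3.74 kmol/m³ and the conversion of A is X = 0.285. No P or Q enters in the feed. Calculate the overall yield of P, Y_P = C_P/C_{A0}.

0.261

Exit C_A = C_{A0}(1−X) = 3.74×0.715 = 2.674 kmol/m³.
A CSTR operates uniformly at the exit composition, giving r_P = 11.87 and r_Q = 1.078 (each k·C_A^n at C_A = 2.674).
Fraction of consumed A going to P: r_P/(r_P+r_Q) = 0.9168.
C_P = 0.9168·C_{A0}·X = 0.9168×3.74×0.285 = 0.977 kmol/m³; Y_P = C_P/C_{A0} = 0.261.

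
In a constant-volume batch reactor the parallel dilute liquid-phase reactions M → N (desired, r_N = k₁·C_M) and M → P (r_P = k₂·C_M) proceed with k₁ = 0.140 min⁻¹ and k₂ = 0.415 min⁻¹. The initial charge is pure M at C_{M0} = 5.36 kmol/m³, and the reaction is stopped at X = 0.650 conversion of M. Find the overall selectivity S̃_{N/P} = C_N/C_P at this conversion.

C_M = C_{M0}(1−X) = 1.876 kmol/m³.
Both paths are first order in M, so the instantaneous fraction to N is constant: dC_N/d(−C_M) = k₁/(k₁+k₂) = 0.2523.
C_N = 0.2523·(C_{M0}−C_M) = 0.2523×3.484 = 0.879 kmol/m³.
C_P = (C_{M0}−C_M)−C_N = 2.605 kmol/m³; S̃_{N/P} = 0.8788/2.605 = 0.337.

0.337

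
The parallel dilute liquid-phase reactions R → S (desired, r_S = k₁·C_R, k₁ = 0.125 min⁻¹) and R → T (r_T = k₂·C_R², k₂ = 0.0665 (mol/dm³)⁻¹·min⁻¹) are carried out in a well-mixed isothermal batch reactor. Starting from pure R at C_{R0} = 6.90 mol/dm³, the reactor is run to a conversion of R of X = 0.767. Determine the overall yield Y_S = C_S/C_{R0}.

0.252

C_R = C_{R0}(1−X) = 1.608 mol/dm³.
Along a PFR/batch, dC_S/dC_R = −r_S/(r_S+r_T) = −k₁/(k₁+k₂·C_R).
Integrating from C_{R0} to C_R: C_S = (0.125/0.0665)·ln[(0.125+0.0665·6.90)/(0.125+0.0665·1.61)] = 1.880·ln(0.5838/0.2319) = 1.735 mol/dm³.
Y_S = C_S/C_{R0} = 1.735/6.90 = 0.252.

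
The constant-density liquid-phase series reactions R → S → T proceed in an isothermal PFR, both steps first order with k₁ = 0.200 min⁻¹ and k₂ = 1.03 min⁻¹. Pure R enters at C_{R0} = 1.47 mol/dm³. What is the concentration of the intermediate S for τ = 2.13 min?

The intermediate concentration in a first-order A→B→C sequence is C_S = k₁C_{R0}(e^(−k₁τ) − e^(−k₂τ))/(k₂−k₁).
e^(−k₁τ) = e^(−0.200×2.13) = e^(−0.4260) = 0.6531; e^(−k₂τ) = e^(−2.194) = 0.1115.
C_S = 0.200×1.47/(1.03−0.200) × (0.6531−0.1115) = 0.3542×0.5416 = 0.1919 mol/dm³.

0.192 mol/dm³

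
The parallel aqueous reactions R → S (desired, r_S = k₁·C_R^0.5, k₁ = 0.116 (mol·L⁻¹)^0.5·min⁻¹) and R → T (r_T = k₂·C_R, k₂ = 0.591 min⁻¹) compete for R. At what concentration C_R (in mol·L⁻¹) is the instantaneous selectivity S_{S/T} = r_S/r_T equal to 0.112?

S_{S/T} = (k₁/k₂)·C_R^-0.5 ⇒ C_R = (S·k₂/k₁)^(-2).
= (0.112×0.591/0.116)^(-2) = (0.5706)^(-2) = 3.07 mol·L⁻¹.

3.07 mol·L⁻¹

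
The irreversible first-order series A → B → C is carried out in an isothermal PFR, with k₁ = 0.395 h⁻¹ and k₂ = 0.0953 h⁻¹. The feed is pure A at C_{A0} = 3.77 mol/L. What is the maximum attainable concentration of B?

2.40 mol/L

At the optimum, C_{B,max}/C_{A0} = (k₁/k₂)^[k₂/(k₂−k₁)].
= (0.395/0.0953)^(0.0953/(0.0953−0.395)) = (4.145)^(-0.3180) = 0.6363.
C_{B,max} = 0.6363×3.77 = 2.40 mol/L.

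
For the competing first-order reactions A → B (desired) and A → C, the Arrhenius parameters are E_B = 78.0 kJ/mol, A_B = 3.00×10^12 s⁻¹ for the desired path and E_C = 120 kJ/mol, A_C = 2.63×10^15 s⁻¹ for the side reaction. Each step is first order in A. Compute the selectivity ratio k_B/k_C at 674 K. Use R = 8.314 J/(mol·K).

Since both paths have the same order in A, the concentration cancels and S_{B/C} = k_B/k_C = (A_B/A_C)·exp[(E_C−E_B)/(RT)].
(E_C−E_B)/(RT) = (120−78.0)×10³/(8.314×674) = 42000/5604 = 7.495.
k_B/k_C = (3.00×10^12/2.63×10^15)·exp(7.495) = 0.001141 × 1799 = 2.05.

2.05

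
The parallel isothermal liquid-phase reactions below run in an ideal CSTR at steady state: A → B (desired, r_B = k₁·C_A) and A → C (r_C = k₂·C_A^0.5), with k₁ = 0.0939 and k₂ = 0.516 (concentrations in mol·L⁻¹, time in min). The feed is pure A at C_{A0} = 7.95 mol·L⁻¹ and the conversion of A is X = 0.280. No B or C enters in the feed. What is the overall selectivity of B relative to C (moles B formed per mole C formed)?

Exit C_A = C_{A0}(1−X) = 7.95×0.720 = 5.724 mol·L⁻¹.
In a CSTR the entire volume is at exit conditions, so r_B = 0.0939×5.724 = 0.5375 and r_C = 0.516×5.724^0.5 = 1.235.
Overall selectivity = C_B/C_C = r_Bτ/(r_Cτ) = r_B/r_C = 0.435.

0.435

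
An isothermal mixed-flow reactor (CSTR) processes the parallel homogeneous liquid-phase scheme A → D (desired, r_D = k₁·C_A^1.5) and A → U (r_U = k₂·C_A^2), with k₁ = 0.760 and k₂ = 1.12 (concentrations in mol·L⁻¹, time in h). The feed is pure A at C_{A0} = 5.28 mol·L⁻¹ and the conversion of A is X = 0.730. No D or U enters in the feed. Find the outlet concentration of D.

Exit C_A = C_{A0}(1−X) = 5.28×0.270 = 1.426 mol·L⁻¹.
A CSTR operates uniformly at the exit composition, giving r_D = 1.294 and r_U = 2.276 (each k·C_A^n at C_A = 1.426).
Fraction of consumed A going to D: r_D/(r_D+r_U) = 0.3624.
C_D = 0.3624·C_{A0}·X = 0.3624×5.28×0.730 = 1.40 mol·L⁻¹.

1.40 mol·L⁻¹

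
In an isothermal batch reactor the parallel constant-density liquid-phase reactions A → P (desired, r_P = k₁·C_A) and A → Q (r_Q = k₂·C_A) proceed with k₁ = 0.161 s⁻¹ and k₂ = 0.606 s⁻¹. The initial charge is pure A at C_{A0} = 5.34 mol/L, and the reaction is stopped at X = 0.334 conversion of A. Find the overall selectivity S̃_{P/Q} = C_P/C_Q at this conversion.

0.266

C_A = C_{A0}(1−X) = 3.556 mol/L.
Both paths are first order in A, so the instantaneous fraction to P is constant: dC_P/d(−C_A) = k₁/(k₁+k₂) = 0.2099.
C_P = 0.2099·(C_{A0}−C_A) = 0.2099×1.784 = 0.374 mol/L.
C_Q = (C_{A0}−C_A)−C_P = 1.409 mol/L; S̃_{P/Q} = 0.3744/1.409 = 0.266.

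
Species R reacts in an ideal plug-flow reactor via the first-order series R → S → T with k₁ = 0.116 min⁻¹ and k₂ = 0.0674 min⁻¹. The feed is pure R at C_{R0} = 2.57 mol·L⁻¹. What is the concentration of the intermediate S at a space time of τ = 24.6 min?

0.815 mol·L⁻¹

Solving the coupled first-order balances gives C_S(τ) = [k₁/(k₂−k₁)]·C_{R0}·(e^(−k₁τ) − e^(−k₂τ)).
e^(−k₁τ) = e^(−0.116×24.6) = e^(−2.854) = 0.05764; e^(−k₂τ) = e^(−1.658) = 0.1905.
C_S = 0.116×2.57/(0.0674−0.116) × (0.05764−0.1905) = (-6.134)×(-0.1329) = 0.8151 mol·L⁻¹.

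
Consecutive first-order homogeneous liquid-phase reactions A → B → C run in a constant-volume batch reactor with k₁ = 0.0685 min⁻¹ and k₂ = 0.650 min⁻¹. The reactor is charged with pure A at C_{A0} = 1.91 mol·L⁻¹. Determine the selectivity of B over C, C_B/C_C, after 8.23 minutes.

For first-order series with pure A initially, C_B(t) = k₁C_{A0}/(k₂−k₁)·(e^(−k₁t) − e^(−k₂t)).
e^(−k₁t) = e^(−0.0685×8.23) = e^(−0.5638) = 0.5691; e^(−k₂t) = e^(−5.350) = 0.004751.
C_B = 0.0685×1.91/(0.650−0.0685) × (0.5691−0.004751) = 0.2250×0.5643 = 0.1270 mol·L⁻¹.
C_A = C_{A0}e^(−k₁t) = 1.087 mol·L⁻¹, so C_C = C_{A0}−C_A−C_B = 0.6961 mol·L⁻¹; C_B/C_C = 0.182.

0.182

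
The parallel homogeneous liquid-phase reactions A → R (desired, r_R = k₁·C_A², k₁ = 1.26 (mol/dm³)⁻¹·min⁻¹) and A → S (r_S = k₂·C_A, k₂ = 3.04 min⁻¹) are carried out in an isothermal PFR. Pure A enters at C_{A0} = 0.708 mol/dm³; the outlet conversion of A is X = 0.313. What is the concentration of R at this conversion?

0.0439 mol/dm³

C_A = C_{A0}(1−X) = 0.4864 mol/dm³.
Along a PFR/batch, dC_S/dC_A = −r_S/(r_R+r_S) = −k₂/(k₂+k₁·C_A).
Integrating from C_{A0} to C_A: C_S = (3.04/1.26)·ln[(3.04+1.26·0.708)/(3.04+1.26·0.486)] = 2.413·ln(3.932/3.653) = 0.1777 mol/dm³.
Then C_R = (C_{A0}−C_A) − C_S = 0.2216 − 0.1777 = 0.04389 mol/dm³.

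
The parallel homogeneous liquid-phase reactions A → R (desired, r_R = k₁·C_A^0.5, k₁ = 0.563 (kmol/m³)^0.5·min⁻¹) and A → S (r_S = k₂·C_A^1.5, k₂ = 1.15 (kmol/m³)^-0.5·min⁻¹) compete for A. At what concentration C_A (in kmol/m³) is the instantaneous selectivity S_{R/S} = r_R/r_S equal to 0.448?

S_{R/S} = (k₁/k₂)·C_A⁻¹ ⇒ C_A = (S·k₂/k₁)^(-1).
= (0.448×1.15/0.563)^(-1) = (0.9151)^(-1) = 1.09 kmol/m³.

1.09 kmol/m³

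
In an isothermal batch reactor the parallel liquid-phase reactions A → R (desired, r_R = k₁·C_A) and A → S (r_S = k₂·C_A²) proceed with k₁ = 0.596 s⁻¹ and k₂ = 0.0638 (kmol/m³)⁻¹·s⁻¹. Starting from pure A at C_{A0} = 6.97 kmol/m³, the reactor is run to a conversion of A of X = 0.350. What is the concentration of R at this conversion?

1.51 kmol/m³

C_A = C_{A0}(1−X) = 4.530 kmol/m³.
Along a PFR/batch, dC_R/dC_A = −r_R/(r_R+r_S) = −k₁/(k₁+k₂·C_A).
Integrating from C_{A0} to C_A: C_R = (0.596/0.0638)·ln[(0.596+0.0638·6.97)/(0.596+0.0638·4.53)] = 9.342·ln(1.041/0.8850) = 1.513 kmol/m³.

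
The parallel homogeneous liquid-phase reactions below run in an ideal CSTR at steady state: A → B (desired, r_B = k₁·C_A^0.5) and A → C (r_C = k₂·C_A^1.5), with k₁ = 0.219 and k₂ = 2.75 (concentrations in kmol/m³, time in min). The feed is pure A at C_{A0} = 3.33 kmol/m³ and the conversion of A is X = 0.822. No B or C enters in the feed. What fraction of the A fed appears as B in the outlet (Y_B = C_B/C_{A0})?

0.0974

Exit C_A = C_{A0}(1−X) = 3.33×0.178 = 0.5927 kmol/m³.
A CSTR operates uniformly at the exit composition, giving r_B = 0.1686 and r_C = 1.255 (each k·C_A^n at C_A = 0.5927).
Fraction of consumed A going to B: r_B/(r_B+r_C) = 0.1184.
C_B = 0.1184·C_{A0}·X = 0.1184×3.33×0.822 = 0.324 kmol/m³; Y_B = C_B/C_{A0} = 0.0974.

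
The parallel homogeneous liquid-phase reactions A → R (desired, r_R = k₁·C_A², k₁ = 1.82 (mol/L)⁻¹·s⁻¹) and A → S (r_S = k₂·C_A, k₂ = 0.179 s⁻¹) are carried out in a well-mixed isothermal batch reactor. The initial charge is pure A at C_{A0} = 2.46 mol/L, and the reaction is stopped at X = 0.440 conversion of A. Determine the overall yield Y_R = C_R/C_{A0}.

C_A = C_{A0}(1−X) = 1.378 mol/L.
Along a PFR/batch, dC_S/dC_A = −r_S/(r_R+r_S) = −k₂/(k₂+k₁·C_A).
Integrating from C_{A0} to C_A: C_S = (0.179/1.82)·ln[(0.179+1.82·2.46)/(0.179+1.82·1.38)] = 0.09835·ln(4.656/2.686) = 0.05410 mol/L.
Then C_R = (C_{A0}−C_A) − C_S = 1.082 − 0.05410 = 1.028 mol/L.
Y_R = C_R/C_{A0} = 1.028/2.46 = 0.418.

0.418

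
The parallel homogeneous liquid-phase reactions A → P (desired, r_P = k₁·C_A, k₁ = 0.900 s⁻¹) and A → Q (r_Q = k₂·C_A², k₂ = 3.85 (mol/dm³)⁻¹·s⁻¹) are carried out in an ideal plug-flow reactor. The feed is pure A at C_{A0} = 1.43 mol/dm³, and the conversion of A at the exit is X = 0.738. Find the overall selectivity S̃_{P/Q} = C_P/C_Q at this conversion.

C_A = C_{A0}(1−X) = 0.3747 mol/dm³.
Along a PFR/batch, dC_P/dC_A = −r_P/(r_P+r_Q) = −k₁/(k₁+k₂·C_A).
Integrating from C_{A0} to C_A: C_P = (0.900/3.85)·ln[(0.900+3.85·1.43)/(0.900+3.85·0.375)] = 0.2338·ln(6.405/2.342) = 0.2352 mol/dm³.
C_Q = (C_{A0}−C_A)−C_P = 0.8202 mol/dm³; S̃_{P/Q} = 0.2352/0.8202 = 0.287.

0.287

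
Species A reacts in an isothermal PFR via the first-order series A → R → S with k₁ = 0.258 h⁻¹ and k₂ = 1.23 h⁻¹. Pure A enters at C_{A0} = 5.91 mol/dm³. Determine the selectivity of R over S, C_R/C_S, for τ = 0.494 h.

2.92

Solving the coupled first-order balances gives C_R(τ) = [k₁/(k₂−k₁)]·C_{A0}·(e^(−k₁τ) − e^(−k₂τ)).
e^(−k₁τ) = e^(−0.258×0.494) = e^(−0.1275) = 0.8803; e^(−k₂τ) = e^(−0.6076) = 0.5446.
C_R = 0.258×5.91/(1.23−0.258) × (0.8803−0.5446) = 1.569×0.3357 = 0.5266 mol/dm³.
C_A = C_{A0}e^(−k₁τ) = 5.203 mol/dm³, so C_S = C_{A0}−C_A−C_R = 0.1806 mol/dm³; C_R/C_S = 2.92.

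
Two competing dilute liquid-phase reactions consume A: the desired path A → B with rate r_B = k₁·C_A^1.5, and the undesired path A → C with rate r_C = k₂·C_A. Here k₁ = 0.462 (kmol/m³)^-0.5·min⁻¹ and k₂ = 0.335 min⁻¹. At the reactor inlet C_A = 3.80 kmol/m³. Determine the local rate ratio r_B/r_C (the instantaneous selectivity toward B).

2.69

S_{B/C} = r_B/r_C = (k₁·C_A^1.5)/(k₂·C_A) = (k₁/k₂)·C_A^0.5.
= (0.462×3.800^1.5) / (0.335×3.800) = 3.422/1.273 = 2.69.
Since the desired path is higher order in A, keeping C_A high (PFR or concentrated feed) favours B.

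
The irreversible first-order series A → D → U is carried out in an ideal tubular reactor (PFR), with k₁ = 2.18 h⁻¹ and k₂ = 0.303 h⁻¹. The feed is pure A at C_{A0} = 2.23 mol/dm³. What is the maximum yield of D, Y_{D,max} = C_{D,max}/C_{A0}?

Evaluating C_D at τ_opt = ln(k₂/k₁)/(k₂−k₁) gives C_{D,max}/C_{A0} = (k₁/k₂)^[k₂/(k₂−k₁)].
= (2.18/0.303)^(0.303/(0.303−2.18)) = (7.195)^(-0.1614) = 0.7272.

0.727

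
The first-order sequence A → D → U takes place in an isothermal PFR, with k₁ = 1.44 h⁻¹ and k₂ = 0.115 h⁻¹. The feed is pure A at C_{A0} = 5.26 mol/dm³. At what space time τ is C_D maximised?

The intermediate peaks when r₁ = r₂, i.e. k₁e^(−k₁τ) = k₂e^(−k₂τ), giving τ_opt = ln(k₂/k₁)/(k₂−k₁).
= ln(0.115/1.44)/(0.115−1.44) = ln(0.07986)/-1.325 = -2.527/-1.325 = 1.91 h.

1.91 h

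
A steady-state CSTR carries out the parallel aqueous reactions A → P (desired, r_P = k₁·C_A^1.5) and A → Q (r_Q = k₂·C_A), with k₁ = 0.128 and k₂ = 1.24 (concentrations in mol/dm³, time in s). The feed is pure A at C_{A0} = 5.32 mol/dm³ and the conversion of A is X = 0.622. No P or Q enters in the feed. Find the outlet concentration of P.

Exit C_A = C_{A0}(1−X) = 5.32×0.378 = 2.011 mol/dm³.
In a CSTR the entire volume is at exit conditions, so r_P = 0.128×2.011^1.5 = 0.3650 and r_Q = 1.24×2.011 = 2.494.
Fraction of consumed A going to P: r_P/(r_P+r_Q) = 0.1277.
C_P = 0.1277·C_{A0}·X = 0.1277×5.32×0.622 = 0.423 mol/dm³.

0.423 mol/dm³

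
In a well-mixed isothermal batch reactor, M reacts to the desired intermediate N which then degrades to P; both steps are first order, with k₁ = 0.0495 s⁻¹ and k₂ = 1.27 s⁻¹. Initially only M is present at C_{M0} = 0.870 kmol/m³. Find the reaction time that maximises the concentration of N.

2.66 s

For first-order series the maximum of C_N occurs at t_opt = ln(k₂/k₁)/(k₂−k₁).
= ln(1.27/0.0495)/(1.27−0.0495) = ln(25.66)/1.220 = 3.245/1.220 = 2.66 s.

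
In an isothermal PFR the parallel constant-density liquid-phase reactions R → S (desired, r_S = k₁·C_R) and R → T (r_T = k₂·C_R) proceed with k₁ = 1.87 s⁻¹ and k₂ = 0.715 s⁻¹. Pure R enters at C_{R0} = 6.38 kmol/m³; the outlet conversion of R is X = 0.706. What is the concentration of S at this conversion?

3.26 kmol/m³

C_R = C_{R0}(1−X) = 1.876 kmol/m³.
Both paths are first order in R, so the instantaneous fraction to S is constant: dC_S/d(−C_R) = k₁/(k₁+k₂) = 0.7234.
C_S = 0.7234·(C_{R0}−C_R) = 0.7234×4.504 = 3.26 kmol/m³.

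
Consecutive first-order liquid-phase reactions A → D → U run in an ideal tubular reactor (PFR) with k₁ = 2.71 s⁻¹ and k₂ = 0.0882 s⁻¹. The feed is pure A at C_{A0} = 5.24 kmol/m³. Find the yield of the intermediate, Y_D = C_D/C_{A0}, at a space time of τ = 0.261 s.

0.501

The intermediate concentration in a first-order A→B→C sequence is C_D = k₁C_{A0}(e^(−k₁τ) − e^(−k₂τ))/(k₂−k₁).
e^(−k₁τ) = e^(−2.71×0.261) = e^(−0.7073) = 0.4930; e^(−k₂τ) = e^(−0.02302) = 0.9772.
C_D = 2.71×5.24/(0.0882−2.71) × (0.4930−0.9772) = (-5.416)×(-0.4843) = 2.623 kmol/m³.
Y_D = C_D/C_{A0} = 2.623/5.24 = 0.501.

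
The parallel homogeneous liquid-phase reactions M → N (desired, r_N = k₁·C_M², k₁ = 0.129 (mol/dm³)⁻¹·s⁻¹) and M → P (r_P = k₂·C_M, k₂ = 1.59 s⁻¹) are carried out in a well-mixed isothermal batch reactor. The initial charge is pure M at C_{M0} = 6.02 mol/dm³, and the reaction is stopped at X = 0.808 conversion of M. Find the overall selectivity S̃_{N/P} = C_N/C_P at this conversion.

C_M = C_{M0}(1−X) = 1.156 mol/dm³.
Along a PFR/batch, dC_P/dC_M = −r_P/(r_N+r_P) = −k₂/(k₂+k₁·C_M).
Integrating from C_{M0} to C_M: C_P = (1.59/0.129)·ln[(1.59+0.129·6.02)/(1.59+0.129·1.16)] = 12.33·ln(2.367/1.739) = 3.797 mol/dm³.
Then C_N = (C_{M0}−C_M) − C_P = 4.864 − 3.797 = 1.067 mol/dm³.
S̃_{N/P} = C_N/C_P = 1.067/3.797 = 0.281.

0.281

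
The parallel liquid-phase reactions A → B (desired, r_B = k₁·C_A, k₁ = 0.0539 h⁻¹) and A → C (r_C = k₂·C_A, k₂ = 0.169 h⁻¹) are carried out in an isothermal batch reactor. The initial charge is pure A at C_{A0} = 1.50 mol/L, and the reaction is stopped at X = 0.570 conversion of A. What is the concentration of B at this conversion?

C_A = C_{A0}(1−X) = 0.6450 mol/L.
Both paths are first order in A, so the instantaneous fraction to B is constant: dC_B/d(−C_A) = k₁/(k₁+k₂) = 0.2418.
C_B = 0.2418·(C_{A0}−C_A) = 0.2418×0.8550 = 0.207 mol/L.

0.207 mol/L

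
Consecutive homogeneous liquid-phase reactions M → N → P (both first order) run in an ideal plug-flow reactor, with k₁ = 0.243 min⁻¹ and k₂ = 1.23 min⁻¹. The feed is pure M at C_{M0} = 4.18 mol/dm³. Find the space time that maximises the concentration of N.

The intermediate peaks when r₁ = r₂, i.e. k₁e^(−k₁τ) = k₂e^(−k₂τ), giving τ_opt = ln(k₂/k₁)/(k₂−k₁).
= ln(1.23/0.243)/(1.23−0.243) = ln(5.062)/0.9870 = 1.622/0.9870 = 1.64 min.

1.64 min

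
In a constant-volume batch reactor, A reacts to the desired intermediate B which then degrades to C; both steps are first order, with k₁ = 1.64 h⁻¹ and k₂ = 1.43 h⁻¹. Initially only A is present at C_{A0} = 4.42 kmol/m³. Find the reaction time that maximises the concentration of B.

0.652 h

For first-order series the maximum of C_B occurs at t_opt = ln(k₂/k₁)/(k₂−k₁).
= ln(1.43/1.64)/(1.43−1.64) = ln(0.8720)/-0.2100 = -0.1370/-0.2100 = 0.652 h.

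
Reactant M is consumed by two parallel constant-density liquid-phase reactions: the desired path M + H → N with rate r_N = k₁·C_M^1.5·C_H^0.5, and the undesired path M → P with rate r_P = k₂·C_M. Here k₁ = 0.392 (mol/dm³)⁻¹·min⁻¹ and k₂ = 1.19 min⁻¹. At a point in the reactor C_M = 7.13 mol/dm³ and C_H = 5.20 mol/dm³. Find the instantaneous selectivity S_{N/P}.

S_{N/P} = r_N/r_P = (k₁·C_M^1.5·C_H^0.5)/(k₂·C_M) = (k₁/k₂)·C_M^0.5·C_H^0.5.
= (0.392×7.130^1.5×5.200^0.5) / (1.19×7.130) = 17.02/8.485 = 2.01.

2.01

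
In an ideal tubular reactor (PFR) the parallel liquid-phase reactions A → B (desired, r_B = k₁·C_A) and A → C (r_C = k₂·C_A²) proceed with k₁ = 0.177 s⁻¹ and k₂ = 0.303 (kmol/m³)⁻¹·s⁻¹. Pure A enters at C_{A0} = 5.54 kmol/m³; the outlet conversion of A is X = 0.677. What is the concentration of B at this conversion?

0.554 kmol/m³

C_A = C_{A0}(1−X) = 1.789 kmol/m³.
Along a PFR/batch, dC_B/dC_A = −r_B/(r_B+r_C) = −k₁/(k₁+k₂·C_A).
Integrating from C_{A0} to C_A: C_B = (0.177/0.303)·ln[(0.177+0.303·5.54)/(0.177+0.303·1.79)] = 0.5842·ln(1.856/0.7192) = 0.5537 kmol/m³.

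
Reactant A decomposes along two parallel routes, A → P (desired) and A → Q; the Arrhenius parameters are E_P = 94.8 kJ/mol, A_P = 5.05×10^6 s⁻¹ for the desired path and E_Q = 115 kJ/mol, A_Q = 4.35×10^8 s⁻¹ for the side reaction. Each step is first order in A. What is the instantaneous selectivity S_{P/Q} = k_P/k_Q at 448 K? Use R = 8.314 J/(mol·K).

2.63

k_P/k_Q = (A_P/A_Q)·exp[−(E_P−E_Q)/(RT)] = (A_P/A_Q)·exp[(E_Q−E_P)/(RT)].
(E_Q−E_P)/(RT) = (115−94.8)×10³/(8.314×448) = 20200/3725 = 5.423.
k_P/k_Q = (5.05×10^6/4.35×10^8)·exp(5.423) = 0.01161 × 226.6 = 2.63.
Since E_P < E_Q, lowering the temperature improves selectivity toward P.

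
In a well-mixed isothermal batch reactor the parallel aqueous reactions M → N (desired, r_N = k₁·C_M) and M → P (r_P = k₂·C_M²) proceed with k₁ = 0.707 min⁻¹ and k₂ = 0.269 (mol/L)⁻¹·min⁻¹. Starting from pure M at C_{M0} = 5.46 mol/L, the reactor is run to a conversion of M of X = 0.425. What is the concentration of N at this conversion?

C_M = C_{M0}(1−X) = 3.139 mol/L.
Along a PFR/batch, dC_N/dC_M = −r_N/(r_N+r_P) = −k₁/(k₁+k₂·C_M).
Integrating from C_{M0} to C_M: C_N = (0.707/0.269)·ln[(0.707+0.269·5.46)/(0.707+0.269·3.14)] = 2.628·ln(2.176/1.552) = 0.8887 mol/L.

0.889 mol/L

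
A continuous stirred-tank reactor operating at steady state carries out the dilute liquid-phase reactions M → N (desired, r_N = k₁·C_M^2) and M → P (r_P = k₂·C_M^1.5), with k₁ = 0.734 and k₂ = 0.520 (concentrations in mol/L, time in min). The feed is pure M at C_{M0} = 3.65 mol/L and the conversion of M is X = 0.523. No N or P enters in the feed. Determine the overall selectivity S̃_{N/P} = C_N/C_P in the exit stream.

Exit C_M = C_{M0}(1−X) = 3.65×0.477 = 1.741 mol/L.
Rates in a CSTR are evaluated at the outlet concentration: r_N = 0.734×1.741^2 = 2.225, r_P = 0.520×1.741^1.5 = 1.195.
Overall selectivity = C_N/C_P = r_Nτ/(r_Pτ) = r_N/r_P = 1.86.

1.86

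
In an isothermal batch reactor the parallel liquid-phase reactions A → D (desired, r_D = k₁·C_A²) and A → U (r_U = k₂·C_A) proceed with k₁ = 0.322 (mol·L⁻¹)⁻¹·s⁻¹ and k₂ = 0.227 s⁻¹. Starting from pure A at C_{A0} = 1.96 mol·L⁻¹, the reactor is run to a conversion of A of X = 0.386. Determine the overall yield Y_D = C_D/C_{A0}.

C_A = C_{A0}(1−X) = 1.203 mol·L⁻¹.
Along a PFR/batch, dC_U/dC_A = −r_U/(r_D+r_U) = −k₂/(k₂+k₁·C_A).
Integrating from C_{A0} to C_A: C_U = (0.227/0.322)·ln[(0.227+0.322·1.96)/(0.227+0.322·1.20)] = 0.7050·ln(0.8581/0.6145) = 0.2354 mol·L⁻¹.
Then C_D = (C_{A0}−C_A) − C_U = 0.7566 − 0.2354 = 0.5212 mol·L⁻¹.
Y_D = C_D/C_{A0} = 0.5212/1.96 = 0.266.

0.266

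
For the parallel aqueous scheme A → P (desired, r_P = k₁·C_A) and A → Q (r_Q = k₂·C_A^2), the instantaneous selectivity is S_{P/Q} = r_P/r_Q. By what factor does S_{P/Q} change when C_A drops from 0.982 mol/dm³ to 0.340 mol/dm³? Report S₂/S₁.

S_{P/Q} = (k₁/k₂)·C_A⁻¹, so S₂/S₁ = (C_{A,2}/C_{A,1})⁻¹.
= 0.982/0.340 = 2.89.
Selectivity toward P rises as C_A falls — low-concentration operation is favoured.

2.89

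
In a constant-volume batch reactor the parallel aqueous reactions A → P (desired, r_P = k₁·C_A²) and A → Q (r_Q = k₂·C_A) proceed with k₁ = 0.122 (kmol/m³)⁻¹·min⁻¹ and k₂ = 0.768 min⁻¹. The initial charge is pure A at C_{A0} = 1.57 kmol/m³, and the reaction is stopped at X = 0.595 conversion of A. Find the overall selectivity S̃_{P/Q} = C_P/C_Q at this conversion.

0.174

C_A = C_{A0}(1−X) = 0.6359 kmol/m³.
Along a PFR/batch, dC_Q/dC_A = −r_Q/(r_P+r_Q) = −k₂/(k₂+k₁·C_A).
Integrating from C_{A0} to C_A: C_Q = (0.768/0.122)·ln[(0.768+0.122·1.57)/(0.768+0.122·0.636)] = 6.295·ln(0.9595/0.8456) = 0.7959 kmol/m³.
Then C_P = (C_{A0}−C_A) − C_Q = 0.9342 − 0.7959 = 0.1382 kmol/m³.
S̃_{P/Q} = C_P/C_Q = 0.1382/0.7959 = 0.174.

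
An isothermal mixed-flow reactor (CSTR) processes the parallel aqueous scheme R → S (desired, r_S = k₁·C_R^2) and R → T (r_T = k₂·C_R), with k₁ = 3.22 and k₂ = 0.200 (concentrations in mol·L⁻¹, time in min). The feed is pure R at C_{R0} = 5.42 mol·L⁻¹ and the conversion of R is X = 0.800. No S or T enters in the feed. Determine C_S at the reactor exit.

4.10 mol·L⁻¹

Exit C_R = C_{R0}(1−X) = 5.42×0.200 = 1.084 mol·L⁻¹.
A CSTR operates uniformly at the exit composition, giving r_S = 3.784 and r_T = 0.2168 (each k·C_R^n at C_R = 1.084).
Fraction of consumed R going to S: r_S/(r_S+r_T) = 0.9458.
C_S = 0.9458·C_{R0}·X = 0.9458×5.42×0.800 = 4.10 mol·L⁻¹.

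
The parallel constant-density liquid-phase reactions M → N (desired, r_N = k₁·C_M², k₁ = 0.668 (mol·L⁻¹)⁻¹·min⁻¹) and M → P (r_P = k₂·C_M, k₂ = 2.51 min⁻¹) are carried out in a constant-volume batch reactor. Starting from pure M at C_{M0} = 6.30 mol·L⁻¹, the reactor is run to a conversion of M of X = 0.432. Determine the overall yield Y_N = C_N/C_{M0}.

C_M = C_{M0}(1−X) = 3.578 mol·L⁻¹.
Along a PFR/batch, dC_P/dC_M = −r_P/(r_N+r_P) = −k₂/(k₂+k₁·C_M).
Integrating from C_{M0} to C_M: C_P = (2.51/0.668)·ln[(2.51+0.668·6.30)/(2.51+0.668·3.58)] = 3.757·ln(6.718/4.900) = 1.186 mol·L⁻¹.
Then C_N = (C_{M0}−C_M) − C_P = 2.722 − 1.186 = 1.536 mol·L⁻¹.
Y_N = C_N/C_{M0} = 1.536/6.30 = 0.244.

0.244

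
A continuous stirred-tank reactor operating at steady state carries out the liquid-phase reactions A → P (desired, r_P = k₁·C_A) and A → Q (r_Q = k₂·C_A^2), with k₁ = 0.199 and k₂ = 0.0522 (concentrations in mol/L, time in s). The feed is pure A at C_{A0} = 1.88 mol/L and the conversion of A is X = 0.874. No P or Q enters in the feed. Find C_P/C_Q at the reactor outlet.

16.1

Exit C_A = C_{A0}(1−X) = 1.88×0.126 = 0.2369 mol/L.
A CSTR operates uniformly at the exit composition, giving r_P = 0.04714 and r_Q = 0.002929 (each k·C_A^n at C_A = 0.2369).
Overall selectivity = C_P/C_Q = r_Pτ/(r_Qτ) = r_P/r_Q = 16.1.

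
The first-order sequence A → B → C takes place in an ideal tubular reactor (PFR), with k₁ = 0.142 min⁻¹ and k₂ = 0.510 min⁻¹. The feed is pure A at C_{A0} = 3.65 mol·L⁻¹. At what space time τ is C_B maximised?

3.47 min

Setting dC_B/dτ = 0 gives τ_opt = ln(k₂/k₁)/(k₂−k₁).
= ln(0.510/0.142)/(0.510−0.142) = ln(3.592)/0.3680 = 1.279/0.3680 = 3.47 min.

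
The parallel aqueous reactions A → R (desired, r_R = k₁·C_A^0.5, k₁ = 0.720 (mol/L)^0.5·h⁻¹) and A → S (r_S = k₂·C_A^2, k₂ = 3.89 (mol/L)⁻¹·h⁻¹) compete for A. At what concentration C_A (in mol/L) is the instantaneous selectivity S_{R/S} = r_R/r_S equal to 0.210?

0.919 mol/L

S_{R/S} = (k₁/k₂)·C_A^-1.5 ⇒ C_A = (S·k₂/k₁)^(1/(-1.5)).
= (0.210×3.89/0.720)^(-0.6667) = (1.135)^(-0.6667) = 0.919 mol/L.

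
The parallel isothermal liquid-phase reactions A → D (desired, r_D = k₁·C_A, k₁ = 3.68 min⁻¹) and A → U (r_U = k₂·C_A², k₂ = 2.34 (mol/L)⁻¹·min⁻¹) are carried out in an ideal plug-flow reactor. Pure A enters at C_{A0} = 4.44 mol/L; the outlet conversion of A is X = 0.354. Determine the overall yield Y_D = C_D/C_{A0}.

0.107

C_A = C_{A0}(1−X) = 2.868 mol/L.
Along a PFR/batch, dC_D/dC_A = −r_D/(r_D+r_U) = −k₁/(k₁+k₂·C_A).
Integrating from C_{A0} to C_A: C_D = (3.68/2.34)·ln[(3.68+2.34·4.44)/(3.68+2.34·2.87)] = 1.573·ln(14.07/10.39) = 0.4765 mol/L.
Y_D = C_D/C_{A0} = 0.4765/4.44 = 0.107.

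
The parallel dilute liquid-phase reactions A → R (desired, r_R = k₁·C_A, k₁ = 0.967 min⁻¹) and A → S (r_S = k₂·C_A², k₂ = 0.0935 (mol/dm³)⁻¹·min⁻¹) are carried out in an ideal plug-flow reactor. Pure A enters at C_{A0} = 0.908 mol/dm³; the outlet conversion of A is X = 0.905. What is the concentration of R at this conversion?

0.784 mol/dm³

C_A = C_{A0}(1−X) = 0.08626 mol/dm³.
Along a PFR/batch, dC_R/dC_A = −r_R/(r_R+r_S) = −k₁/(k₁+k₂·C_A).
Integrating from C_{A0} to C_A: C_R = (0.967/0.0935)·ln[(0.967+0.0935·0.908)/(0.967+0.0935·0.0863)] = 10.34·ln(1.052/0.9751) = 0.7844 mol/dm³.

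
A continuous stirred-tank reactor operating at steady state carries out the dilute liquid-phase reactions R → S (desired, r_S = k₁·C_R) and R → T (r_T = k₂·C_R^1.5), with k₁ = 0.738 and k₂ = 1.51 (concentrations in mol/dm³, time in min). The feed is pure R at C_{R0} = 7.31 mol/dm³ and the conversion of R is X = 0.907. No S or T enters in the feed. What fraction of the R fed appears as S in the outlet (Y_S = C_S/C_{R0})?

Exit C_R = C_{R0}(1−X) = 7.31×0.0930 = 0.6798 mol/dm³.
Rates in a CSTR are evaluated at the outlet concentration: r_S = 0.738×0.6798 = 0.5017, r_T = 1.51×0.6798^1.5 = 0.8464.
Fraction of consumed R going to S: r_S/(r_S+r_T) = 0.3722.
C_S = 0.3722·C_{R0}·X = 0.3722×7.31×0.907 = 2.47 mol/dm³; Y_S = C_S/C_{R0} = 0.338.

0.338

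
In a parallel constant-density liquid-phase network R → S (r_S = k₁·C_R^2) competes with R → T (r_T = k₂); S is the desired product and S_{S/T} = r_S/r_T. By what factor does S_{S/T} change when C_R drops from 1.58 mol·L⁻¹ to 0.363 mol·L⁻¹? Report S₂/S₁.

S_{S/T} = (k₁/k₂)·C_R^2, so S₂/S₁ = (C_{R,2}/C_{R,1})^2.
= (0.363/1.58)^2 = (0.2297)^2 = 0.0528.

0.0528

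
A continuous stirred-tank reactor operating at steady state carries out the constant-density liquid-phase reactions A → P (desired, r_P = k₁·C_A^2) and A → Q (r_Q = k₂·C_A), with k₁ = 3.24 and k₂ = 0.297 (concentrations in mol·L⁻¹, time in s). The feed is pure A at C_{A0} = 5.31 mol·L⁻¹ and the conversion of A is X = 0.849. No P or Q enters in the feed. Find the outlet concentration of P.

Exit C_A = C_{A0}(1−X) = 5.31×0.151 = 0.8018 mol·L⁻¹.
A CSTR operates uniformly at the exit composition, giving r_P = 2.083 and r_Q = 0.2381 (each k·C_A^n at C_A = 0.8018).
Fraction of consumed A going to P: r_P/(r_P+r_Q) = 0.8974.
C_P = 0.8974·C_{A0}·X = 0.8974×5.31×0.849 = 4.05 mol·L⁻¹.

4.05 mol·L⁻¹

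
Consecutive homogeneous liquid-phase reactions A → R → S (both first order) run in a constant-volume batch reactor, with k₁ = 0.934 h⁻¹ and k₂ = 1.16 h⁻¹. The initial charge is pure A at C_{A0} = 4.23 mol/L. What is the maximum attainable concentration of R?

At the optimum, C_{R,max}/C_{A0} = (k₁/k₂)^[k₂/(k₂−k₁)].
= (0.934/1.16)^(1.16/(1.16−0.934)) = (0.8052)^(5.133) = 0.3288.
C_{R,max} = 0.3288×4.23 = 1.39 mol/L.

1.39 mol/L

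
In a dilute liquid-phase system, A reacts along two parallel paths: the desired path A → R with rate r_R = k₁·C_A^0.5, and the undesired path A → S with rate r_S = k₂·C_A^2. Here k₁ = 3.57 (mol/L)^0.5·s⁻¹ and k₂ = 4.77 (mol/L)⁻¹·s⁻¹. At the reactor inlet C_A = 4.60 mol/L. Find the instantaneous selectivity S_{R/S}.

S_{R/S} = r_R/r_S = (k₁·C_A^0.5)/(k₂·C_A^2) = (k₁/k₂)·C_A^-1.5.
= (3.57×4.600^0.5) / (4.77×4.600^2) = 7.657/100.9 = 0.0759.
The undesired path is higher order in A, so low C_A (CSTR or dilute feed) favours R.

0.0759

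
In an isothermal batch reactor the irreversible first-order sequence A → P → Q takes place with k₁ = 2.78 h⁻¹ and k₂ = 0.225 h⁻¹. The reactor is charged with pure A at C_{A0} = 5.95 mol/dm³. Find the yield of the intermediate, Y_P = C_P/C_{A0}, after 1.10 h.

The intermediate concentration in a first-order A→B→C sequence is C_P = k₁C_{A0}(e^(−k₁t) − e^(−k₂t))/(k₂−k₁).
e^(−k₁t) = e^(−2.78×1.10) = e^(−3.058) = 0.04698; e^(−k₂t) = e^(−0.2475) = 0.7808.
C_P = 2.78×5.95/(0.225−2.78) × (0.04698−0.7808) = (-6.474)×(-0.7338) = 4.750 mol/dm³.
Y_P = C_P/C_{A0} = 4.750/5.95 = 0.798.

0.798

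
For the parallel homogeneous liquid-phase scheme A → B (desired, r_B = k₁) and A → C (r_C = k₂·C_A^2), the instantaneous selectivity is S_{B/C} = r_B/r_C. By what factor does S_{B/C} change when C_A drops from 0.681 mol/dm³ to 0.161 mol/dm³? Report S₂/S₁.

17.9

S_{B/C} = (k₁/k₂)·C_A^-2, so S₂/S₁ = (C_{A,2}/C_{A,1})^-2.
= (0.161/0.681)^(-2) = (0.2364)^(-2) = 17.9.
Selectivity toward B rises as C_A falls — low-concentration operation is favoured.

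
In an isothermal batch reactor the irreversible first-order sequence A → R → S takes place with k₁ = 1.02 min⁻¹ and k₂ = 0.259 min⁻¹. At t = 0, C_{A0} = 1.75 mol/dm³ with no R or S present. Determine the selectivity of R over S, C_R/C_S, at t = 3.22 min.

1.24

The intermediate concentration in a first-order A→B→C sequence is C_R = k₁C_{A0}(e^(−k₁t) − e^(−k₂t))/(k₂−k₁).
e^(−k₁t) = e^(−1.02×3.22) = e^(−3.284) = 0.03746; e^(−k₂t) = e^(−0.8340) = 0.4343.
C_R = 1.02×1.75/(0.259−1.02) × (0.03746−0.4343) = (-2.346)×(-0.3969) = 0.9309 mol/dm³.
C_A = C_{A0}e^(−k₁t) = 0.06556 mol/dm³, so C_S = C_{A0}−C_A−C_R = 0.7536 mol/dm³; C_R/C_S = 1.24.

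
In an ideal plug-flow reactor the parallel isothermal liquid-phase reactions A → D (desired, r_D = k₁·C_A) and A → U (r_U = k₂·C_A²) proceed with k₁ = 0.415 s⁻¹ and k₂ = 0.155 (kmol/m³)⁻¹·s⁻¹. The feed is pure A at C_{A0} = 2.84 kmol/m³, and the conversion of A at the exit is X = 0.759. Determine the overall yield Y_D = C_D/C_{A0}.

0.467

C_A = C_{A0}(1−X) = 0.6844 kmol/m³.
Along a PFR/batch, dC_D/dC_A = −r_D/(r_D+r_U) = −k₁/(k₁+k₂·C_A).
Integrating from C_{A0} to C_A: C_D = (0.415/0.155)·ln[(0.415+0.155·2.84)/(0.415+0.155·0.684)] = 2.677·ln(0.8552/0.5211) = 1.326 kmol/m³.
Y_D = C_D/C_{A0} = 1.326/2.84 = 0.467.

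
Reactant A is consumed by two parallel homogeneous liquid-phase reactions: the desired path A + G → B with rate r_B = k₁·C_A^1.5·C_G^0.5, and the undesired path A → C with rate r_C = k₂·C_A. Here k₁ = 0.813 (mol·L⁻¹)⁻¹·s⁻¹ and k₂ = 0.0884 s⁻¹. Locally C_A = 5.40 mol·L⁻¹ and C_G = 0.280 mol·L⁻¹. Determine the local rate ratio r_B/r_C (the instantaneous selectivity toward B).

11.3

S_{B/C} = r_B/r_C = (k₁·C_A^1.5·C_G^0.5)/(k₂·C_A) = (k₁/k₂)·C_A^0.5·C_G^0.5.
= (0.813×5.400^1.5×0.2800^0.5) / (0.0884×5.400) = 5.398/0.4774 = 11.3.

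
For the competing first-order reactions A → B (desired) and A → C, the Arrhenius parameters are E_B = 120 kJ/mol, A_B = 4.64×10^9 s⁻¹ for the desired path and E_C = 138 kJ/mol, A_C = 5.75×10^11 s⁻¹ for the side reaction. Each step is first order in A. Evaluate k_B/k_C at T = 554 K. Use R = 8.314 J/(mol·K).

With equal orders, S_{B/C} = k_B/k_C = (A_B/A_C)·exp[(E_C−E_B)/(RT)].
(E_C−E_B)/(RT) = (138−120)×10³/(8.314×554) = 18000/4606 = 3.908.
k_B/k_C = (4.64×10^9/5.75×10^11)·exp(3.908) = 0.008070 × 49.80 = 0.402.
Since E_B < E_C, lowering the temperature improves selectivity toward B.

0.402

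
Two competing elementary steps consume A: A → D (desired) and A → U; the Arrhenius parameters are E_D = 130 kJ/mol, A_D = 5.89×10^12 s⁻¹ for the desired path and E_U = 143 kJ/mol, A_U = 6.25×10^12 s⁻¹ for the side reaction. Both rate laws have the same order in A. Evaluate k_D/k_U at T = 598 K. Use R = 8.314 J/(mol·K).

12.9

k_D/k_U = (A_D/A_U)·exp[−(E_D−E_U)/(RT)] = (A_D/A_U)·exp[(E_U−E_D)/(RT)].
(E_U−E_D)/(RT) = (143−130)×10³/(8.314×598) = 13000/4972 = 2.615.
k_D/k_U = (5.89×10^12/6.25×10^12)·exp(2.615) = 0.9424 × 13.66 = 12.9.
Since E_D < E_U, lowering the temperature improves selectivity toward D.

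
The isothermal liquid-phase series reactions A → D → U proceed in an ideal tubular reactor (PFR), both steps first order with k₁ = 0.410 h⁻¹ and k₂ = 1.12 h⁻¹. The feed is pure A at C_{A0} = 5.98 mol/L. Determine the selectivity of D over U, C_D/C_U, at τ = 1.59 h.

The intermediate concentration in a first-order A→B→C sequence is C_D = k₁C_{A0}(e^(−k₁τ) − e^(−k₂τ))/(k₂−k₁).
e^(−k₁τ) = e^(−0.410×1.59) = e^(−0.6519) = 0.5211; e^(−k₂τ) = e^(−1.781) = 0.1685.
C_D = 0.410×5.98/(1.12−0.410) × (0.5211−0.1685) = 3.453×0.3526 = 1.217 mol/L.
C_A = C_{A0}e^(−k₁τ) = 3.116 mol/L, so C_U = C_{A0}−C_A−C_D = 1.647 mol/L; C_D/C_U = 0.739.

0.739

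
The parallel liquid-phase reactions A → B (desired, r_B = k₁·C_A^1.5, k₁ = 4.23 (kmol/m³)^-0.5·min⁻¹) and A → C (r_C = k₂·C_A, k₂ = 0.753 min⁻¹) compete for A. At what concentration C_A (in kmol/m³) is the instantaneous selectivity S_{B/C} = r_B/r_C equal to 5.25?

S_{B/C} = (k₁/k₂)·C_A^0.5 ⇒ C_A = (S·k₂/k₁)^(2).
= (5.25×0.753/4.23)^(2) = (0.9346)^(2) = 0.873 kmol/m³.

0.873 kmol/m³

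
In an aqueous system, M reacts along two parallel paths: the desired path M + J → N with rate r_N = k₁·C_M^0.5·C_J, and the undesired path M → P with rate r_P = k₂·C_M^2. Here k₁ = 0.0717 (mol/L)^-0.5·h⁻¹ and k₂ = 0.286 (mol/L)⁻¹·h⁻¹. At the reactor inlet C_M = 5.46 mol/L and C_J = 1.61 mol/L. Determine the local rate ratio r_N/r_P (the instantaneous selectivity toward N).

S_{N/P} = r_N/r_P = (k₁·C_M^0.5·C_J)/(k₂·C_M^2) = (k₁/k₂)·C_M^-1.5·C_J.
= (0.0717×5.460^0.5×1.610) / (0.286×5.460^2) = 0.2697/8.526 = 0.0316.

0.0316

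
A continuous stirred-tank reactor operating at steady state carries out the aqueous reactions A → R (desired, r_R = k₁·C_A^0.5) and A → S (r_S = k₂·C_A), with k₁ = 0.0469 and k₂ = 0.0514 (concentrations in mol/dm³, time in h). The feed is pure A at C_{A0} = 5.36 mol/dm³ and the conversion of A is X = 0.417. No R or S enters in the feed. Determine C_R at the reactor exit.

Exit C_A = C_{A0}(1−X) = 5.36×0.583 = 3.125 mol/dm³.
A CSTR operates uniformly at the exit composition, giving r_R = 0.08291 and r_S = 0.1606 (each k·C_A^n at C_A = 3.125).
Fraction of consumed A going to R: r_R/(r_R+r_S) = 0.3404.
C_R = 0.3404·C_{A0}·X = 0.3404×5.36×0.417 = 0.761 mol/dm³.

0.761 mol/dm³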